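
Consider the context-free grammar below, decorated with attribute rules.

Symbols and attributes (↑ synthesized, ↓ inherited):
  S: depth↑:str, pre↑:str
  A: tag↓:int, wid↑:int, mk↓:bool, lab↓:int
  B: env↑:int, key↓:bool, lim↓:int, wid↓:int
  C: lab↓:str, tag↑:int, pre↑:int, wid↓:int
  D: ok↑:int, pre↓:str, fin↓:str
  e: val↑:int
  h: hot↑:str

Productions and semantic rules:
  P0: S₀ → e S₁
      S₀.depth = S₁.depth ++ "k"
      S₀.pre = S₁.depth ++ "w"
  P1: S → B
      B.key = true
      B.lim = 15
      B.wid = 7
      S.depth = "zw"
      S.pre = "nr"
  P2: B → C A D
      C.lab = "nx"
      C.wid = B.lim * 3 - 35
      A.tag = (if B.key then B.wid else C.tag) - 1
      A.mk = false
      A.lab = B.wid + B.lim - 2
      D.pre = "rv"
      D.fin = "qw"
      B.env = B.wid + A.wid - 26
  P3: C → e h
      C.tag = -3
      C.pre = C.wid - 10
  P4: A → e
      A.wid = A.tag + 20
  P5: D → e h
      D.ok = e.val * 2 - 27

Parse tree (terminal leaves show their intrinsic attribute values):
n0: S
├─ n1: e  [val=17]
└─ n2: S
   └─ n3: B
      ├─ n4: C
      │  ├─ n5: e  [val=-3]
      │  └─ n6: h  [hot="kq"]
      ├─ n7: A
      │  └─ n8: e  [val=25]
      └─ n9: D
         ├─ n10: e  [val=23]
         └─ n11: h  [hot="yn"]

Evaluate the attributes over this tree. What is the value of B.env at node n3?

7

1. n1.val = 17  [terminal]
2. n3.key = true  [true]
3. n3.lim = 15  [15]
4. n3.wid = 7  [7]
5. n4.lab = "nx"  ["nx"]
6. n4.wid = 10  [B.lim * 3 - 35]
7. n5.val = -3  [terminal]
8. n6.hot = "kq"  [terminal]
9. n4.tag = -3  [-3]
10. n4.pre = 0  [C.wid - 10]
11. n7.tag = 6  [(if B.key then B.wid else C.tag) - 1]
12. n7.mk = false  [false]
13. n7.lab = 20  [B.wid + B.lim - 2]
14. n8.val = 25  [terminal]
15. n7.wid = 26  [A.tag + 20]
16. n9.pre = "rv"  ["rv"]
17. n9.fin = "qw"  ["qw"]
18. n10.val = 23  [terminal]
19. n11.hot = "yn"  [terminal]
20. n9.ok = 19  [e.val * 2 - 27]
21. n3.env = 7  [B.wid + A.wid - 26]
22. n2.depth = "zw"  ["zw"]
23. n2.pre = "nr"  ["nr"]
24. n0.depth = "zwk"  [S₁.depth ++ "k"]
25. n0.pre = "zww"  [S₁.depth ++ "w"]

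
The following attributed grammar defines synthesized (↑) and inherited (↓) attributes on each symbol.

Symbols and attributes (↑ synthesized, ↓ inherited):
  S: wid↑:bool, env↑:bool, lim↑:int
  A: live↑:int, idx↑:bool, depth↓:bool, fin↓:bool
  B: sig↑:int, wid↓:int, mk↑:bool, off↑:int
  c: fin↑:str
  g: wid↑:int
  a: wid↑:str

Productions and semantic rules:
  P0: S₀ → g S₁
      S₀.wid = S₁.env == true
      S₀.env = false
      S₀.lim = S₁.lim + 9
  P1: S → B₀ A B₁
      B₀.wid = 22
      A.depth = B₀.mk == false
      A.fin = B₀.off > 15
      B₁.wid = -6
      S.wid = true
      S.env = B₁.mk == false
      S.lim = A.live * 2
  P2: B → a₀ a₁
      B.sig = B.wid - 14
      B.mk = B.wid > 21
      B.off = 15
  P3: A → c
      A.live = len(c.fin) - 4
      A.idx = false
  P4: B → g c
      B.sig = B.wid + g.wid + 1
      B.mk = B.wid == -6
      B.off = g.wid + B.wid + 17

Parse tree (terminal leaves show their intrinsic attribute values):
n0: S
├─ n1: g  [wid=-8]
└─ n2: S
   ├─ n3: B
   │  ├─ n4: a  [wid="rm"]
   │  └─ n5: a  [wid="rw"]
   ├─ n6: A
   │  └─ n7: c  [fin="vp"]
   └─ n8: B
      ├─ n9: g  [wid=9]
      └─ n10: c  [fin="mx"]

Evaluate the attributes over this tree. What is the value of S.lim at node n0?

1. n1.wid = -8  [terminal]
2. n3.wid = 22  [22]
3. n4.wid = "rm"  [terminal]
4. n5.wid = "rw"  [terminal]
5. n3.sig = 8  [B.wid - 14]
6. n3.mk = true  [B.wid > 21]
7. n3.off = 15  [15]
8. n6.depth = false  [B₀.mk == false]
9. n6.fin = false  [B₀.off > 15]
10. n7.fin = "vp"  [terminal]
11. n6.live = -2  [len(c.fin) - 4]
12. n6.idx = false  [false]
13. n8.wid = -6  [-6]
14. n9.wid = 9  [terminal]
15. n10.fin = "mx"  [terminal]
16. n8.sig = 4  [B.wid + g.wid + 1]
17. n8.mk = true  [B.wid == -6]
18. n8.off = 20  [g.wid + B.wid + 17]
19. n2.wid = true  [true]
20. n2.env = false  [B₁.mk == false]
21. n2.lim = -4  [A.live * 2]
22. n0.wid = false  [S₁.env == true]
23. n0.env = false  [false]
24. n0.lim = 5  [S₁.lim + 9]

5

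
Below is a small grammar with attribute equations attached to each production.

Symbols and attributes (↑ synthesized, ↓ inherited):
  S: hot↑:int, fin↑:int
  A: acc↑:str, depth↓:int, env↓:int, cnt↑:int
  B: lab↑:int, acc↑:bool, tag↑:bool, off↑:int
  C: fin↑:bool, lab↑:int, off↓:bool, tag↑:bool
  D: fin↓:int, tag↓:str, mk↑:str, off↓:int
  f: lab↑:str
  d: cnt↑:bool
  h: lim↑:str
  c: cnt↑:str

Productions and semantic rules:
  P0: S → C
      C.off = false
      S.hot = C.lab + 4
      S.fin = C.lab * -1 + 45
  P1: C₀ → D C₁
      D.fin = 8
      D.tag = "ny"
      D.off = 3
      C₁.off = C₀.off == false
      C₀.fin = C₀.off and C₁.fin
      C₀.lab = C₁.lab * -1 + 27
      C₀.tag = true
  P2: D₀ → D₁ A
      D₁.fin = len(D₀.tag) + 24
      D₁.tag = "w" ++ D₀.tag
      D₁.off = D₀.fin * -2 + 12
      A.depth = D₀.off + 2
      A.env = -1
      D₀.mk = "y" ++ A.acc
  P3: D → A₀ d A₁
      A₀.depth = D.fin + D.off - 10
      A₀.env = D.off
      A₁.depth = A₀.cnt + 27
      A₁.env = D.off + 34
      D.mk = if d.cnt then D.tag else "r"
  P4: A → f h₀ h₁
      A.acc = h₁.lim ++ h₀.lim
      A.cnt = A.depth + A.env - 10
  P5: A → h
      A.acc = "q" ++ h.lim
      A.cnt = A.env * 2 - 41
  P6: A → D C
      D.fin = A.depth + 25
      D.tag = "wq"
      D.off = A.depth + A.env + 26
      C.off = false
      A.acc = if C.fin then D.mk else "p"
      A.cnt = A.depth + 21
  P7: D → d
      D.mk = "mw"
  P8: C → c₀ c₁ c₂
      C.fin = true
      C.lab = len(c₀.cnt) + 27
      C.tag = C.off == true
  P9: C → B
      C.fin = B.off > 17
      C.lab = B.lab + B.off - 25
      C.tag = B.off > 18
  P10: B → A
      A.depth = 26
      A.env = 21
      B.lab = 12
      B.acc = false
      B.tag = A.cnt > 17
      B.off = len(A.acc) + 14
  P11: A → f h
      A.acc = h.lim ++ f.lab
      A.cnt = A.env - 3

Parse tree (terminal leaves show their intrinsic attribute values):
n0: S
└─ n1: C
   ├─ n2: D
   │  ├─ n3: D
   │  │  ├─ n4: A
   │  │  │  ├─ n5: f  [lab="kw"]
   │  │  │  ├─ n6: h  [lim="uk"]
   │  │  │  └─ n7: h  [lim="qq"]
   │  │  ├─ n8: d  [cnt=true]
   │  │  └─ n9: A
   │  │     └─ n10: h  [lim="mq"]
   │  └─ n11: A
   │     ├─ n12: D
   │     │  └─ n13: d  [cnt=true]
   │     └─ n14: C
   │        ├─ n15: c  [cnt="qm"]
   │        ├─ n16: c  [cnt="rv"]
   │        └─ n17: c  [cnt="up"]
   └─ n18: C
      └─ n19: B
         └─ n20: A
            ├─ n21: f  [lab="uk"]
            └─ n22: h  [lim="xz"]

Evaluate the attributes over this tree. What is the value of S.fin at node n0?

1. n1.off = false  [false]
2. n2.fin = 8  [8]
3. n2.tag = "ny"  ["ny"]
4. n2.off = 3  [3]
5. n3.fin = 26  [len(D₀.tag) + 24]
6. n3.tag = "wny"  ["w" ++ D₀.tag]
7. n3.off = -4  [D₀.fin * -2 + 12]
8. n4.depth = 12  [D.fin + D.off - 10]
9. n4.env = -4  [D.off]
10. n5.lab = "kw"  [terminal]
11. n6.lim = "uk"  [terminal]
12. n7.lim = "qq"  [terminal]
13. n4.acc = "qquk"  [h₁.lim ++ h₀.lim]
14. n4.cnt = -2  [A.depth + A.env - 10]
15. n8.cnt = true  [terminal]
16. n9.depth = 25  [A₀.cnt + 27]
17. n9.env = 30  [D.off + 34]
18. n10.lim = "mq"  [terminal]
19. n9.acc = "qmq"  ["q" ++ h.lim]
20. n9.cnt = 19  [A.env * 2 - 41]
21. n3.mk = "wny"  [if d.cnt then D.tag else "r"]
22. n11.depth = 5  [D₀.off + 2]
23. n11.env = -1  [-1]
24. n12.fin = 30  [A.depth + 25]
25. n12.tag = "wq"  ["wq"]
26. n12.off = 30  [A.depth + A.env + 26]
27. n13.cnt = true  [terminal]
28. n12.mk = "mw"  ["mw"]
29. n14.off = false  [false]
30. n15.cnt = "qm"  [terminal]
31. n16.cnt = "rv"  [terminal]
32. n17.cnt = "up"  [terminal]
33. n14.fin = true  [true]
34. n14.lab = 29  [len(c₀.cnt) + 27]
35. n14.tag = false  [C.off == true]
36. n11.acc = "mw"  [if C.fin then D.mk else "p"]
37. n11.cnt = 26  [A.depth + 21]
38. n2.mk = "ymw"  ["y" ++ A.acc]
39. n18.off = true  [C₀.off == false]
40. n20.depth = 26  [26]
41. n20.env = 21  [21]
42. n21.lab = "uk"  [terminal]
43. n22.lim = "xz"  [terminal]
44. n20.acc = "xzuk"  [h.lim ++ f.lab]
45. n20.cnt = 18  [A.env - 3]
46. n19.lab = 12  [12]
47. n19.acc = false  [false]
48. n19.tag = true  [A.cnt > 17]
49. n19.off = 18  [len(A.acc) + 14]
50. n18.fin = true  [B.off > 17]
51. n18.lab = 5  [B.lab + B.off - 25]
52. n18.tag = false  [B.off > 18]
53. n1.fin = false  [C₀.off and C₁.fin]
54. n1.lab = 22  [C₁.lab * -1 + 27]
55. n1.tag = true  [true]
56. n0.hot = 26  [C.lab + 4]
57. n0.fin = 23  [C.lab * -1 + 45]

23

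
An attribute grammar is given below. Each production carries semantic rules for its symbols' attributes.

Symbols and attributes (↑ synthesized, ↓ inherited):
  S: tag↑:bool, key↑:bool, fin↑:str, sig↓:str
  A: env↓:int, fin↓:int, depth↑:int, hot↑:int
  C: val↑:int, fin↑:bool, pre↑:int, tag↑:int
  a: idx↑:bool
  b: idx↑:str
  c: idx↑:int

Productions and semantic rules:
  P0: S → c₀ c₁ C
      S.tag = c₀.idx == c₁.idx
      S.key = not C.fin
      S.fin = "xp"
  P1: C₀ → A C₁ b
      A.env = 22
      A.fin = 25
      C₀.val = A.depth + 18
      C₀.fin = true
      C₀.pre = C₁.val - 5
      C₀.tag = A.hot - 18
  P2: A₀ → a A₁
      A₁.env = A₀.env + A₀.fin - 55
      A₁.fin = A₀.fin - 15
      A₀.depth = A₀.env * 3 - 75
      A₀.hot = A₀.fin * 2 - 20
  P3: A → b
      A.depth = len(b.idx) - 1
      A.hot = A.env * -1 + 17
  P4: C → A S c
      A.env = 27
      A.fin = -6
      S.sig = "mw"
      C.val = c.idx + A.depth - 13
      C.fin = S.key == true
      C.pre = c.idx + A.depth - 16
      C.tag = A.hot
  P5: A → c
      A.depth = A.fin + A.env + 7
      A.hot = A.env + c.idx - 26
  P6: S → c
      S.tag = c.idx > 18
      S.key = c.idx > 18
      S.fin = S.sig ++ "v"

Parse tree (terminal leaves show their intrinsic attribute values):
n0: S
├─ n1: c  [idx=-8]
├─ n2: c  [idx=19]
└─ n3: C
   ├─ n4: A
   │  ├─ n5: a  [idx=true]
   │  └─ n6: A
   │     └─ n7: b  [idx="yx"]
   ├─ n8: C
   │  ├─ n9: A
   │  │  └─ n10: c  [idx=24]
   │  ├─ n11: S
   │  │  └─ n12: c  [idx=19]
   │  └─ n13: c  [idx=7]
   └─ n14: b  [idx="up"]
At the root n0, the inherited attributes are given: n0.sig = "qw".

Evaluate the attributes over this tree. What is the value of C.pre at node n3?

17

1. n0.sig = "qw"  [given at root]
2. n1.idx = -8  [terminal]
3. n2.idx = 19  [terminal]
4. n4.env = 22  [22]
5. n4.fin = 25  [25]
6. n5.idx = true  [terminal]
7. n6.env = -8  [A₀.env + A₀.fin - 55]
8. n6.fin = 10  [A₀.fin - 15]
9. n7.idx = "yx"  [terminal]
10. n6.depth = 1  [len(b.idx) - 1]
11. n6.hot = 25  [A.env * -1 + 17]
12. n4.depth = -9  [A₀.env * 3 - 75]
13. n4.hot = 30  [A₀.fin * 2 - 20]
14. n9.env = 27  [27]
15. n9.fin = -6  [-6]
16. n10.idx = 24  [terminal]
17. n9.depth = 28  [A.fin + A.env + 7]
18. n9.hot = 25  [A.env + c.idx - 26]
19. n11.sig = "mw"  ["mw"]
20. n12.idx = 19  [terminal]
21. n11.tag = true  [c.idx > 18]
22. n11.key = true  [c.idx > 18]
23. n11.fin = "mwv"  [S.sig ++ "v"]
24. n13.idx = 7  [terminal]
25. n8.val = 22  [c.idx + A.depth - 13]
26. n8.fin = true  [S.key == true]
27. n8.pre = 19  [c.idx + A.depth - 16]
28. n8.tag = 25  [A.hot]
29. n14.idx = "up"  [terminal]
30. n3.val = 9  [A.depth + 18]
31. n3.fin = true  [true]
32. n3.pre = 17  [C₁.val - 5]
33. n3.tag = 12  [A.hot - 18]
34. n0.tag = false  [c₀.idx == c₁.idx]
35. n0.key = false  [not C.fin]
36. n0.fin = "xp"  ["xp"]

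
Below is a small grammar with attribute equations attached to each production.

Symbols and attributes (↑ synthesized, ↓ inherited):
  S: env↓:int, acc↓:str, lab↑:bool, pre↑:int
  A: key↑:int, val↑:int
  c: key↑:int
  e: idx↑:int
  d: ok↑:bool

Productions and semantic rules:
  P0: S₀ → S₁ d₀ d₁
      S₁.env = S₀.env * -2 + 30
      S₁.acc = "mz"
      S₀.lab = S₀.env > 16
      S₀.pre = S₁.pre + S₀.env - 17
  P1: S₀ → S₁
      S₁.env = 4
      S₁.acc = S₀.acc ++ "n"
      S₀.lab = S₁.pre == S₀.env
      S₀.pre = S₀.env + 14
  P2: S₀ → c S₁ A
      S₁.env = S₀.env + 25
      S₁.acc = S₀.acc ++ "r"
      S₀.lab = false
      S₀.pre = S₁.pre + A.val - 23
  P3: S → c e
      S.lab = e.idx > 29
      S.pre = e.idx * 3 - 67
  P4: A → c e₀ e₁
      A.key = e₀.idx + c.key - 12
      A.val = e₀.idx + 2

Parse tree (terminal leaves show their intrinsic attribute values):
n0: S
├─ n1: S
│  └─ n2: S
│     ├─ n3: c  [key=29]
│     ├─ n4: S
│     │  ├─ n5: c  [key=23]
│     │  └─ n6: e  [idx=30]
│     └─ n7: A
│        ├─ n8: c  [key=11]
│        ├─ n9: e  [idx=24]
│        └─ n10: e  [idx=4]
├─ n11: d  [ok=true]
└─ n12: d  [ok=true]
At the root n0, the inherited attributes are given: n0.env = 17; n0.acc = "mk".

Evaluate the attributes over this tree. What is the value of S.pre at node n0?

1. n0.env = 17  [given at root]
2. n0.acc = "mk"  [given at root]
3. n1.env = -4  [S₀.env * -2 + 30]
4. n1.acc = "mz"  ["mz"]
5. n2.env = 4  [4]
6. n2.acc = "mzn"  [S₀.acc ++ "n"]
7. n3.key = 29  [terminal]
8. n4.env = 29  [S₀.env + 25]
9. n4.acc = "mznr"  [S₀.acc ++ "r"]
10. n5.key = 23  [terminal]
11. n6.idx = 30  [terminal]
12. n4.lab = true  [e.idx > 29]
13. n4.pre = 23  [e.idx * 3 - 67]
14. n8.key = 11  [terminal]
15. n9.idx = 24  [terminal]
16. n10.idx = 4  [terminal]
17. n7.key = 23  [e₀.idx + c.key - 12]
18. n7.val = 26  [e₀.idx + 2]
19. n2.lab = false  [false]
20. n2.pre = 26  [S₁.pre + A.val - 23]
21. n1.lab = false  [S₁.pre == S₀.env]
22. n1.pre = 10  [S₀.env + 14]
23. n11.ok = true  [terminal]
24. n12.ok = true  [terminal]
25. n0.lab = true  [S₀.env > 16]
26. n0.pre = 10  [S₁.pre + S₀.env - 17]

10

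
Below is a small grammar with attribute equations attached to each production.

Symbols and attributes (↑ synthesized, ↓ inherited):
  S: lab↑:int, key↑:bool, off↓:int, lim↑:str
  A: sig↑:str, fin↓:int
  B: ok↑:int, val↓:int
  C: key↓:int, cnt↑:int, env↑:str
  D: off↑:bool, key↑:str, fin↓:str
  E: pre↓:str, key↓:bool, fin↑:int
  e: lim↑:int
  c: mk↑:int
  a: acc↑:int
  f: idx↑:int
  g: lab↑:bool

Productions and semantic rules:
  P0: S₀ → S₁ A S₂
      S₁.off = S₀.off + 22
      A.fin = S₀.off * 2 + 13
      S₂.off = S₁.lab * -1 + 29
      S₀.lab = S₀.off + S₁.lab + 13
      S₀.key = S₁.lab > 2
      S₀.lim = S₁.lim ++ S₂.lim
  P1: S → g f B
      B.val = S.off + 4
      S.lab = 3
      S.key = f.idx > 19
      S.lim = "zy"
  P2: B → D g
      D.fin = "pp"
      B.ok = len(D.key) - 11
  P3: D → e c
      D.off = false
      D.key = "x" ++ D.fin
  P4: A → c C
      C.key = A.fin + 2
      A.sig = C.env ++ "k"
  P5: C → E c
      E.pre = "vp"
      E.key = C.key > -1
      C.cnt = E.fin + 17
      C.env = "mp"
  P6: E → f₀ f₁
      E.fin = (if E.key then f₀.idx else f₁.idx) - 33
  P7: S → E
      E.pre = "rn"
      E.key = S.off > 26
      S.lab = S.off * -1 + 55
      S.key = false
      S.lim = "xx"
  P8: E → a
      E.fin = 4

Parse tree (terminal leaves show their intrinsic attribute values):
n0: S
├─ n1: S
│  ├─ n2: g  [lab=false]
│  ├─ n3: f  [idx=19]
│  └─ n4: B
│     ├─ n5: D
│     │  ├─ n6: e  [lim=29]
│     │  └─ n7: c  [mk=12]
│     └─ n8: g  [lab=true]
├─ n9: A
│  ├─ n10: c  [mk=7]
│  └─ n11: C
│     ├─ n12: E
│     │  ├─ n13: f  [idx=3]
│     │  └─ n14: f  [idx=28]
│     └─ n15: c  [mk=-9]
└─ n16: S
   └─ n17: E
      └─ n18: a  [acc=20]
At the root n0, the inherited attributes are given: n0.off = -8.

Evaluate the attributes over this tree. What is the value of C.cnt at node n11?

12

1. n0.off = -8  [given at root]
2. n1.off = 14  [S₀.off + 22]
3. n2.lab = false  [terminal]
4. n3.idx = 19  [terminal]
5. n4.val = 18  [S.off + 4]
6. n5.fin = "pp"  ["pp"]
7. n6.lim = 29  [terminal]
8. n7.mk = 12  [terminal]
9. n5.off = false  [false]
10. n5.key = "xpp"  ["x" ++ D.fin]
11. n8.lab = true  [terminal]
12. n4.ok = -8  [len(D.key) - 11]
13. n1.lab = 3  [3]
14. n1.key = false  [f.idx > 19]
15. n1.lim = "zy"  ["zy"]
16. n9.fin = -3  [S₀.off * 2 + 13]
17. n10.mk = 7  [terminal]
18. n11.key = -1  [A.fin + 2]
19. n12.pre = "vp"  ["vp"]
20. n12.key = false  [C.key > -1]
21. n13.idx = 3  [terminal]
22. n14.idx = 28  [terminal]
23. n12.fin = -5  [(if E.key then f₀.idx else f₁.idx) - 33]
24. n15.mk = -9  [terminal]
25. n11.cnt = 12  [E.fin + 17]
26. n11.env = "mp"  ["mp"]
27. n9.sig = "mpk"  [C.env ++ "k"]
28. n16.off = 26  [S₁.lab * -1 + 29]
29. n17.pre = "rn"  ["rn"]
30. n17.key = false  [S.off > 26]
31. n18.acc = 20  [terminal]
32. n17.fin = 4  [4]
33. n16.lab = 29  [S.off * -1 + 55]
34. n16.key = false  [false]
35. n16.lim = "xx"  ["xx"]
36. n0.lab = 8  [S₀.off + S₁.lab + 13]
37. n0.key = true  [S₁.lab > 2]
38. n0.lim = "zyxx"  [S₁.lim ++ S₂.lim]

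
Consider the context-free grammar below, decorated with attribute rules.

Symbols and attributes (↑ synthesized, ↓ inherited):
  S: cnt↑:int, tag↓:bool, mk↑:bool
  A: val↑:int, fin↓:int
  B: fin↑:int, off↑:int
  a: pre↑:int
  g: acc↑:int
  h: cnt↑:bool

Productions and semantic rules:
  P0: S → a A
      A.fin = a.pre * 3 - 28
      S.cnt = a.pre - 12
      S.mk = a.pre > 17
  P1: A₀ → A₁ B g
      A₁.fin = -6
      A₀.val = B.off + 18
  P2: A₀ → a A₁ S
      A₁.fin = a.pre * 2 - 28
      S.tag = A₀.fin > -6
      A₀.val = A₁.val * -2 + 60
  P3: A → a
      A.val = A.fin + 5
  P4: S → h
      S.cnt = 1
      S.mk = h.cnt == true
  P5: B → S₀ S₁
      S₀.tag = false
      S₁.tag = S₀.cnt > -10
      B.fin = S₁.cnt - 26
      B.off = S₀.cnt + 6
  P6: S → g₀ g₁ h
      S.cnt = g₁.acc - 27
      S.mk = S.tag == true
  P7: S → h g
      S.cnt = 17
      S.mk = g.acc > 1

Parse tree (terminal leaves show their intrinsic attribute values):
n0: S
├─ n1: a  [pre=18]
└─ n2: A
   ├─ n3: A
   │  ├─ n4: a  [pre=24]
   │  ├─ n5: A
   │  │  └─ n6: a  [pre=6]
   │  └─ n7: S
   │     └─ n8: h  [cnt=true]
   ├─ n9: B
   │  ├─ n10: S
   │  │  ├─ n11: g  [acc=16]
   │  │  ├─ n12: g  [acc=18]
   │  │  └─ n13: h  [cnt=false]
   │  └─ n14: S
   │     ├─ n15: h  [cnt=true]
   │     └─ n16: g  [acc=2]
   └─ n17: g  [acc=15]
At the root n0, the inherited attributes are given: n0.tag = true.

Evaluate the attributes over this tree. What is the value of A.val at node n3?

1. n0.tag = true  [given at root]
2. n1.pre = 18  [terminal]
3. n2.fin = 26  [a.pre * 3 - 28]
4. n3.fin = -6  [-6]
5. n4.pre = 24  [terminal]
6. n5.fin = 20  [a.pre * 2 - 28]
7. n6.pre = 6  [terminal]
8. n5.val = 25  [A.fin + 5]
9. n7.tag = false  [A₀.fin > -6]
10. n8.cnt = true  [terminal]
11. n7.cnt = 1  [1]
12. n7.mk = true  [h.cnt == true]
13. n3.val = 10  [A₁.val * -2 + 60]
14. n10.tag = false  [false]
15. n11.acc = 16  [terminal]
16. n12.acc = 18  [terminal]
17. n13.cnt = false  [terminal]
18. n10.cnt = -9  [g₁.acc - 27]
19. n10.mk = false  [S.tag == true]
20. n14.tag = true  [S₀.cnt > -10]
21. n15.cnt = true  [terminal]
22. n16.acc = 2  [terminal]
23. n14.cnt = 17  [17]
24. n14.mk = true  [g.acc > 1]
25. n9.fin = -9  [S₁.cnt - 26]
26. n9.off = -3  [S₀.cnt + 6]
27. n17.acc = 15  [terminal]
28. n2.val = 15  [B.off + 18]
29. n0.cnt = 6  [a.pre - 12]
30. n0.mk = true  [a.pre > 17]

10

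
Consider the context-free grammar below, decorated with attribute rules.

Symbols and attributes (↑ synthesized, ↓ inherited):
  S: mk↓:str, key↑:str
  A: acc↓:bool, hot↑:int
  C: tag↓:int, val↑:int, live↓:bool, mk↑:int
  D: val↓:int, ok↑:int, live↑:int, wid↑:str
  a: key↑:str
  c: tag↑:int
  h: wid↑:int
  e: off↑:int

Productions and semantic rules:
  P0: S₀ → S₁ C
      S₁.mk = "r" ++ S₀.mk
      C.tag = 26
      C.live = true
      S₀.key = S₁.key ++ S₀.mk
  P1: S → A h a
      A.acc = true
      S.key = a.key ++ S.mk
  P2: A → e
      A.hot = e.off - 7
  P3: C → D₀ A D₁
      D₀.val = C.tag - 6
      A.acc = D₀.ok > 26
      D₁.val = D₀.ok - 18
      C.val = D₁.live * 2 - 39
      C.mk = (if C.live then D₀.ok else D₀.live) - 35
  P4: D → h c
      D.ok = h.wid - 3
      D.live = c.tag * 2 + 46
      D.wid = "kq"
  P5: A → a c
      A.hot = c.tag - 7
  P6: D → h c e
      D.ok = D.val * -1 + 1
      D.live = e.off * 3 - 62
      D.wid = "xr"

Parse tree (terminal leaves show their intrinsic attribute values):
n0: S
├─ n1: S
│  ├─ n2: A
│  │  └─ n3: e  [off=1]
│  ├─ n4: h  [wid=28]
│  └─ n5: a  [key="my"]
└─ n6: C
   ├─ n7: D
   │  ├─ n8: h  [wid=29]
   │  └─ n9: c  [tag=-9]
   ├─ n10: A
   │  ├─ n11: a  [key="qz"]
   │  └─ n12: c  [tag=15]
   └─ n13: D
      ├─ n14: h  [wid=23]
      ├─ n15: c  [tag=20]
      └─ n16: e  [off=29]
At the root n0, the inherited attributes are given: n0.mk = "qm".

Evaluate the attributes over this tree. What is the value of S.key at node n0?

1. n0.mk = "qm"  [given at root]
2. n1.mk = "rqm"  ["r" ++ S₀.mk]
3. n2.acc = true  [true]
4. n3.off = 1  [terminal]
5. n2.hot = -6  [e.off - 7]
6. n4.wid = 28  [terminal]
7. n5.key = "my"  [terminal]
8. n1.key = "myrqm"  [a.key ++ S.mk]
9. n6.tag = 26  [26]
10. n6.live = true  [true]
11. n7.val = 20  [C.tag - 6]
12. n8.wid = 29  [terminal]
13. n9.tag = -9  [terminal]
14. n7.ok = 26  [h.wid - 3]
15. n7.live = 28  [c.tag * 2 + 46]
16. n7.wid = "kq"  ["kq"]
17. n10.acc = false  [D₀.ok > 26]
18. n11.key = "qz"  [terminal]
19. n12.tag = 15  [terminal]
20. n10.hot = 8  [c.tag - 7]
21. n13.val = 8  [D₀.ok - 18]
22. n14.wid = 23  [terminal]
23. n15.tag = 20  [terminal]
24. n16.off = 29  [terminal]
25. n13.ok = -7  [D.val * -1 + 1]
26. n13.live = 25  [e.off * 3 - 62]
27. n13.wid = "xr"  ["xr"]
28. n6.val = 11  [D₁.live * 2 - 39]
29. n6.mk = -9  [(if C.live then D₀.ok else D₀.live) - 35]
30. n0.key = "myrqmqm"  [S₁.key ++ S₀.mk]

"myrqmqm"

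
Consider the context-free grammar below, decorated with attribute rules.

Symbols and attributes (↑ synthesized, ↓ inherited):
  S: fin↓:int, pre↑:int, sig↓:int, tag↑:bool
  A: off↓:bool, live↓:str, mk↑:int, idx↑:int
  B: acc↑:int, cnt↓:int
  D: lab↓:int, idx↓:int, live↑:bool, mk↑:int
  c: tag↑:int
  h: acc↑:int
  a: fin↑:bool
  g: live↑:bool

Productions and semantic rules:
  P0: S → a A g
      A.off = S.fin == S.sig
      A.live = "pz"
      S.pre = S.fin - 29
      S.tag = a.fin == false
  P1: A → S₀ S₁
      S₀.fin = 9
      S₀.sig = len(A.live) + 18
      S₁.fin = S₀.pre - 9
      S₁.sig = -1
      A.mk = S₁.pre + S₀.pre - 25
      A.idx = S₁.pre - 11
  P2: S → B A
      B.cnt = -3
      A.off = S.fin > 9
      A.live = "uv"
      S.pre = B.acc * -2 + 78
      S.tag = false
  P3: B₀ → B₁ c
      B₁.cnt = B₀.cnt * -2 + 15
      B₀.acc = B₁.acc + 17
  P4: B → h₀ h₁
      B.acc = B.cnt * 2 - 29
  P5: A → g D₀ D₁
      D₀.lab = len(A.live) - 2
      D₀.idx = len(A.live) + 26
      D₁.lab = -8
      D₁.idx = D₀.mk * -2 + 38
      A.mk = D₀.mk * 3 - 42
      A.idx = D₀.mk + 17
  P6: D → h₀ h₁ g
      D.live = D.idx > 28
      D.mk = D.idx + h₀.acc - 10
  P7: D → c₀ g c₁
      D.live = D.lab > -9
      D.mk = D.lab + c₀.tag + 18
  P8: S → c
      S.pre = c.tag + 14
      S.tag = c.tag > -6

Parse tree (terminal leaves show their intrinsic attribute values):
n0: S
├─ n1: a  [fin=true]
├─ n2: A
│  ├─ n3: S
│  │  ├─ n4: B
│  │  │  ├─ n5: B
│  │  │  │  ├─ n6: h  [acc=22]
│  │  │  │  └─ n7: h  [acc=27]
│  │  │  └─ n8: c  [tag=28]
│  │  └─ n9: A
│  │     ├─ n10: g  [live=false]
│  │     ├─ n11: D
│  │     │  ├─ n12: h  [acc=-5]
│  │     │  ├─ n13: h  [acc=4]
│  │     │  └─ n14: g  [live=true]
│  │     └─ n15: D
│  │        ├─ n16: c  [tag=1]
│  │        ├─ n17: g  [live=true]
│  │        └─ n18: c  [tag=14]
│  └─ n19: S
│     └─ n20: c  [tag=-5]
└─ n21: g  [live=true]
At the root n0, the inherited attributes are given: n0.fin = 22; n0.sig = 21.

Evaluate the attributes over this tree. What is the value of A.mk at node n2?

1. n0.fin = 22  [given at root]
2. n0.sig = 21  [given at root]
3. n1.fin = true  [terminal]
4. n2.off = false  [S.fin == S.sig]
5. n2.live = "pz"  ["pz"]
6. n3.fin = 9  [9]
7. n3.sig = 20  [len(A.live) + 18]
8. n4.cnt = -3  [-3]
9. n5.cnt = 21  [B₀.cnt * -2 + 15]
10. n6.acc = 22  [terminal]
11. n7.acc = 27  [terminal]
12. n5.acc = 13  [B.cnt * 2 - 29]
13. n8.tag = 28  [terminal]
14. n4.acc = 30  [B₁.acc + 17]
15. n9.off = false  [S.fin > 9]
16. n9.live = "uv"  ["uv"]
17. n10.live = false  [terminal]
18. n11.lab = 0  [len(A.live) - 2]
19. n11.idx = 28  [len(A.live) + 26]
20. n12.acc = -5  [terminal]
21. n13.acc = 4  [terminal]
22. n14.live = true  [terminal]
23. n11.live = false  [D.idx > 28]
24. n11.mk = 13  [D.idx + h₀.acc - 10]
25. n15.lab = -8  [-8]
26. n15.idx = 12  [D₀.mk * -2 + 38]
27. n16.tag = 1  [terminal]
28. n17.live = true  [terminal]
29. n18.tag = 14  [terminal]
30. n15.live = true  [D.lab > -9]
31. n15.mk = 11  [D.lab + c₀.tag + 18]
32. n9.mk = -3  [D₀.mk * 3 - 42]
33. n9.idx = 30  [D₀.mk + 17]
34. n3.pre = 18  [B.acc * -2 + 78]
35. n3.tag = false  [false]
36. n19.fin = 9  [S₀.pre - 9]
37. n19.sig = -1  [-1]
38. n20.tag = -5  [terminal]
39. n19.pre = 9  [c.tag + 14]
40. n19.tag = true  [c.tag > -6]
41. n2.mk = 2  [S₁.pre + S₀.pre - 25]
42. n2.idx = -2  [S₁.pre - 11]
43. n21.live = true  [terminal]
44. n0.pre = -7  [S.fin - 29]
45. n0.tag = false  [a.fin == false]

2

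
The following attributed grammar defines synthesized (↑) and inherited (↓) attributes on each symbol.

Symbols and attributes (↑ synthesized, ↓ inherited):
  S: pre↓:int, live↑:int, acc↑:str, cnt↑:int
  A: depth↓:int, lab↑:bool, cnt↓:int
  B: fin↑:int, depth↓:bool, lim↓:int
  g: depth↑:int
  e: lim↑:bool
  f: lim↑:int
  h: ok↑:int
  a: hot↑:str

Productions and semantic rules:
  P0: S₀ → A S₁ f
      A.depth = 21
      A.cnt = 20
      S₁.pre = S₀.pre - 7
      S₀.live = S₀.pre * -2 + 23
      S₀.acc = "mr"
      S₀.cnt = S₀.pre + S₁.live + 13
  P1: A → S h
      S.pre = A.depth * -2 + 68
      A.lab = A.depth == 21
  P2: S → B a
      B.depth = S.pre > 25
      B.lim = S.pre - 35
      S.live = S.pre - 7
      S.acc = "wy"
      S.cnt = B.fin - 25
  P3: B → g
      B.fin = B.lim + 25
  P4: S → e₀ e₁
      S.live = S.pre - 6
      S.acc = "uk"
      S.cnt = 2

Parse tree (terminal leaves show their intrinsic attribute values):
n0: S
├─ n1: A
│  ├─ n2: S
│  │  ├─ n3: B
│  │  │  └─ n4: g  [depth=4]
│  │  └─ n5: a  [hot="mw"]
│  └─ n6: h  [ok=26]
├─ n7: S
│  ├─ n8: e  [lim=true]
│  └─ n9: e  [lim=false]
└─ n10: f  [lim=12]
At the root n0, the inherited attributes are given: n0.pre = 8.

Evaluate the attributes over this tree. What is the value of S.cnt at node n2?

1. n0.pre = 8  [given at root]
2. n1.depth = 21  [21]
3. n1.cnt = 20  [20]
4. n2.pre = 26  [A.depth * -2 + 68]
5. n3.depth = true  [S.pre > 25]
6. n3.lim = -9  [S.pre - 35]
7. n4.depth = 4  [terminal]
8. n3.fin = 16  [B.lim + 25]
9. n5.hot = "mw"  [terminal]
10. n2.live = 19  [S.pre - 7]
11. n2.acc = "wy"  ["wy"]
12. n2.cnt = -9  [B.fin - 25]
13. n6.ok = 26  [terminal]
14. n1.lab = true  [A.depth == 21]
15. n7.pre = 1  [S₀.pre - 7]
16. n8.lim = true  [terminal]
17. n9.lim = false  [terminal]
18. n7.live = -5  [S.pre - 6]
19. n7.acc = "uk"  ["uk"]
20. n7.cnt = 2  [2]
21. n10.lim = 12  [terminal]
22. n0.live = 7  [S₀.pre * -2 + 23]
23. n0.acc = "mr"  ["mr"]
24. n0.cnt = 16  [S₀.pre + S₁.live + 13]

-9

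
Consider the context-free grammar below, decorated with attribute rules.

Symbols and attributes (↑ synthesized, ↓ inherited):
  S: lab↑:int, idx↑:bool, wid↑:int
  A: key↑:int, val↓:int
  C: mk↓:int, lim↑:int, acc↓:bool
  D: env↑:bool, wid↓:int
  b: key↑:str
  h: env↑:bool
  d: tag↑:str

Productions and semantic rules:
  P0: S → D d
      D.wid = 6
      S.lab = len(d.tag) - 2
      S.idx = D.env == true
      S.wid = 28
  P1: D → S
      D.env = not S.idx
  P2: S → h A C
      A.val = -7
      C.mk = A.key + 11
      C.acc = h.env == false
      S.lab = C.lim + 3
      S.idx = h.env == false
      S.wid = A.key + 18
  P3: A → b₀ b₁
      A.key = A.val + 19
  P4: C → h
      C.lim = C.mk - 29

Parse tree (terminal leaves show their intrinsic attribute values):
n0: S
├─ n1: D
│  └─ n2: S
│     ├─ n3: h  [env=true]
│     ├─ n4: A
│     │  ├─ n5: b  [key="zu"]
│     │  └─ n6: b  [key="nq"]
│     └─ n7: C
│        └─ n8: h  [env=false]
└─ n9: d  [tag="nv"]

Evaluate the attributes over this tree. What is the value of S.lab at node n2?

1. n1.wid = 6  [6]
2. n3.env = true  [terminal]
3. n4.val = -7  [-7]
4. n5.key = "zu"  [terminal]
5. n6.key = "nq"  [terminal]
6. n4.key = 12  [A.val + 19]
7. n7.mk = 23  [A.key + 11]
8. n7.acc = false  [h.env == false]
9. n8.env = false  [terminal]
10. n7.lim = -6  [C.mk - 29]
11. n2.lab = -3  [C.lim + 3]
12. n2.idx = false  [h.env == false]
13. n2.wid = 30  [A.key + 18]
14. n1.env = true  [not S.idx]
15. n9.tag = "nv"  [terminal]
16. n0.lab = 0  [len(d.tag) - 2]
17. n0.idx = true  [D.env == true]
18. n0.wid = 28  [28]

-3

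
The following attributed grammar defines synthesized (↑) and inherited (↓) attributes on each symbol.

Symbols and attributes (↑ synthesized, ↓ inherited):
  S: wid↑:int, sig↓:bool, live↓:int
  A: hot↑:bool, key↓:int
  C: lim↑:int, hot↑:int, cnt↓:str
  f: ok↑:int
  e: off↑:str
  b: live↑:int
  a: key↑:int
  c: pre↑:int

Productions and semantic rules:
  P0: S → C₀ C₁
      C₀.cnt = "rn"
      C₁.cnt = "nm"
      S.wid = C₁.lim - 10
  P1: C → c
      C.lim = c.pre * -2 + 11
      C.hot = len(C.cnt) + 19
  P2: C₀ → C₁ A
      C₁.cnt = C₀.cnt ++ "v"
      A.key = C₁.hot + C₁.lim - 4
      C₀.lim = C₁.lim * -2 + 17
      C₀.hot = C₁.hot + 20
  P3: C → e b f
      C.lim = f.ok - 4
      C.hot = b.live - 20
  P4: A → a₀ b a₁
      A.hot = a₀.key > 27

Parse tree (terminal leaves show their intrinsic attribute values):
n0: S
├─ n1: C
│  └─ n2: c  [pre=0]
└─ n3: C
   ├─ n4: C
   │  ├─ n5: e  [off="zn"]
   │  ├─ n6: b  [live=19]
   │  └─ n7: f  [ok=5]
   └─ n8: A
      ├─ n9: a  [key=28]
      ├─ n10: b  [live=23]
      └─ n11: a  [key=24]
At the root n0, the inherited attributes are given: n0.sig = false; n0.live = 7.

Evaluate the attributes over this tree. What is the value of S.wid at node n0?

5

1. n0.sig = false  [given at root]
2. n0.live = 7  [given at root]
3. n1.cnt = "rn"  ["rn"]
4. n2.pre = 0  [terminal]
5. n1.lim = 11  [c.pre * -2 + 11]
6. n1.hot = 21  [len(C.cnt) + 19]
7. n3.cnt = "nm"  ["nm"]
8. n4.cnt = "nmv"  [C₀.cnt ++ "v"]
9. n5.off = "zn"  [terminal]
10. n6.live = 19  [terminal]
11. n7.ok = 5  [terminal]
12. n4.lim = 1  [f.ok - 4]
13. n4.hot = -1  [b.live - 20]
14. n8.key = -4  [C₁.hot + C₁.lim - 4]
15. n9.key = 28  [terminal]
16. n10.live = 23  [terminal]
17. n11.key = 24  [terminal]
18. n8.hot = true  [a₀.key > 27]
19. n3.lim = 15  [C₁.lim * -2 + 17]
20. n3.hot = 19  [C₁.hot + 20]
21. n0.wid = 5  [C₁.lim - 10]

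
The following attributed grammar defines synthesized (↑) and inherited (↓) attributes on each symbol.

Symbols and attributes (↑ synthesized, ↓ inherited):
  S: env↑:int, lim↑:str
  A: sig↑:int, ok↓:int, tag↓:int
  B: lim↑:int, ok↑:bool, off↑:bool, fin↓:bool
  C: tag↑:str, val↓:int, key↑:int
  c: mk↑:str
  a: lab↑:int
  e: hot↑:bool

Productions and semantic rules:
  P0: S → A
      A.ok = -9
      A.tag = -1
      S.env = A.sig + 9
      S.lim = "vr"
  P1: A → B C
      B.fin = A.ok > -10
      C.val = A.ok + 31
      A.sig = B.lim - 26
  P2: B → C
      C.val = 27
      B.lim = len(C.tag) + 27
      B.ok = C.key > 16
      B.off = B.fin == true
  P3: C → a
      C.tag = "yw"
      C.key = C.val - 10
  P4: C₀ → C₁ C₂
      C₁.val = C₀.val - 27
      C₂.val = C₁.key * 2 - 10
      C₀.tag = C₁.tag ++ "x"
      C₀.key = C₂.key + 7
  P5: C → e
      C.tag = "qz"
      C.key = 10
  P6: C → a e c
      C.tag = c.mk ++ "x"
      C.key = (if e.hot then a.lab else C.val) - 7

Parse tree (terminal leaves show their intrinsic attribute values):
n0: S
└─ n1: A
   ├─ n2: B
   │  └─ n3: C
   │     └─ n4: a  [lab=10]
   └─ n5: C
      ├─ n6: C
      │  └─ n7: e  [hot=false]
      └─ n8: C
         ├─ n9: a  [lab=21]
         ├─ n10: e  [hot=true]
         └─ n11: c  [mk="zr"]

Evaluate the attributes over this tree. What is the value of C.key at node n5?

21

1. n1.ok = -9  [-9]
2. n1.tag = -1  [-1]
3. n2.fin = true  [A.ok > -10]
4. n3.val = 27  [27]
5. n4.lab = 10  [terminal]
6. n3.tag = "yw"  ["yw"]
7. n3.key = 17  [C.val - 10]
8. n2.lim = 29  [len(C.tag) + 27]
9. n2.ok = true  [C.key > 16]
10. n2.off = true  [B.fin == true]
11. n5.val = 22  [A.ok + 31]
12. n6.val = -5  [C₀.val - 27]
13. n7.hot = false  [terminal]
14. n6.tag = "qz"  ["qz"]
15. n6.key = 10  [10]
16. n8.val = 10  [C₁.key * 2 - 10]
17. n9.lab = 21  [terminal]
18. n10.hot = true  [terminal]
19. n11.mk = "zr"  [terminal]
20. n8.tag = "zrx"  [c.mk ++ "x"]
21. n8.key = 14  [(if e.hot then a.lab else C.val) - 7]
22. n5.tag = "qzx"  [C₁.tag ++ "x"]
23. n5.key = 21  [C₂.key + 7]
24. n1.sig = 3  [B.lim - 26]
25. n0.env = 12  [A.sig + 9]
26. n0.lim = "vr"  ["vr"]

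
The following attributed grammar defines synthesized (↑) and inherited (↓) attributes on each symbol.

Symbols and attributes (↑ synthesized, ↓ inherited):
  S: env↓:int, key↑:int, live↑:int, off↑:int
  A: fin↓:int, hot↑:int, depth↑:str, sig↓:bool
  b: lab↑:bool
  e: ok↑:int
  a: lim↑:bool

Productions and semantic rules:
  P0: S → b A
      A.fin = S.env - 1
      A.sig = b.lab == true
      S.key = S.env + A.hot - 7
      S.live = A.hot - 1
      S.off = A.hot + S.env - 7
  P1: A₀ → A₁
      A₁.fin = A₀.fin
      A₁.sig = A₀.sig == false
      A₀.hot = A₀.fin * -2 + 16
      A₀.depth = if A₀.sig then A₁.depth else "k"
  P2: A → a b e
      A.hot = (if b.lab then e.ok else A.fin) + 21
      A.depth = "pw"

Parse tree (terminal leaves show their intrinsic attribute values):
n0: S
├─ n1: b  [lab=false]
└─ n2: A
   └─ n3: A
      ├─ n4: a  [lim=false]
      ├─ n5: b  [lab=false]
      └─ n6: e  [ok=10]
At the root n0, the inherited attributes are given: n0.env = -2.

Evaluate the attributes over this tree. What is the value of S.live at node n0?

1. n0.env = -2  [given at root]
2. n1.lab = false  [terminal]
3. n2.fin = -3  [S.env - 1]
4. n2.sig = false  [b.lab == true]
5. n3.fin = -3  [A₀.fin]
6. n3.sig = true  [A₀.sig == false]
7. n4.lim = false  [terminal]
8. n5.lab = false  [terminal]
9. n6.ok = 10  [terminal]
10. n3.hot = 18  [(if b.lab then e.ok else A.fin) + 21]
11. n3.depth = "pw"  ["pw"]
12. n2.hot = 22  [A₀.fin * -2 + 16]
13. n2.depth = "k"  [if A₀.sig then A₁.depth else "k"]
14. n0.key = 13  [S.env + A.hot - 7]
15. n0.live = 21  [A.hot - 1]
16. n0.off = 13  [A.hot + S.env - 7]

21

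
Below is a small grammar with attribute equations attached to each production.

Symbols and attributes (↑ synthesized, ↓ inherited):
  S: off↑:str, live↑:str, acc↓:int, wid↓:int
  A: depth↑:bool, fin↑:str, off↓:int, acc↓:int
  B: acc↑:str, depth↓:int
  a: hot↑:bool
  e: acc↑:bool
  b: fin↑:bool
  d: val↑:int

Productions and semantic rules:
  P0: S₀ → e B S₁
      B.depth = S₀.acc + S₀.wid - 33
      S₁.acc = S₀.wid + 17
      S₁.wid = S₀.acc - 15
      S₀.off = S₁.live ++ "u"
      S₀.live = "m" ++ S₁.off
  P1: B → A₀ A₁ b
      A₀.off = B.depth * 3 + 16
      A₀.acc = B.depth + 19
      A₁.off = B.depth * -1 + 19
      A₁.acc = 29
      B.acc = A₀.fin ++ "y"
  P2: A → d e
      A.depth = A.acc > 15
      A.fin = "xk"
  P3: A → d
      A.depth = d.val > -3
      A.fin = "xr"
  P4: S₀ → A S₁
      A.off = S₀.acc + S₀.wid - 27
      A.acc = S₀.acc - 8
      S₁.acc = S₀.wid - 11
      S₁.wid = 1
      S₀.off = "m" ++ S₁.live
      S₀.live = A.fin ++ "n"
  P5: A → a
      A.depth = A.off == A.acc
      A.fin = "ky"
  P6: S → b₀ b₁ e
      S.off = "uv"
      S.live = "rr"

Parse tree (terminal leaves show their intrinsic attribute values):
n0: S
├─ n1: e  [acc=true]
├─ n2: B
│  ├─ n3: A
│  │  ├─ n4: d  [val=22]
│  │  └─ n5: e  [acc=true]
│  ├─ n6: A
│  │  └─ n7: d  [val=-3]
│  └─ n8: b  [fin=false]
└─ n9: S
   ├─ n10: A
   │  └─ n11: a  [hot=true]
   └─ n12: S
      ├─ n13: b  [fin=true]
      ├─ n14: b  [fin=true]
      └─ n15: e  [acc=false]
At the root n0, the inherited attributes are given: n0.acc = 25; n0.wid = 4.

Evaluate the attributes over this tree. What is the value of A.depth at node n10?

false

1. n0.acc = 25  [given at root]
2. n0.wid = 4  [given at root]
3. n1.acc = true  [terminal]
4. n2.depth = -4  [S₀.acc + S₀.wid - 33]
5. n3.off = 4  [B.depth * 3 + 16]
6. n3.acc = 15  [B.depth + 19]
7. n4.val = 22  [terminal]
8. n5.acc = true  [terminal]
9. n3.depth = false  [A.acc > 15]
10. n3.fin = "xk"  ["xk"]
11. n6.off = 23  [B.depth * -1 + 19]
12. n6.acc = 29  [29]
13. n7.val = -3  [terminal]
14. n6.depth = false  [d.val > -3]
15. n6.fin = "xr"  ["xr"]
16. n8.fin = false  [terminal]
17. n2.acc = "xky"  [A₀.fin ++ "y"]
18. n9.acc = 21  [S₀.wid + 17]
19. n9.wid = 10  [S₀.acc - 15]
20. n10.off = 4  [S₀.acc + S₀.wid - 27]
21. n10.acc = 13  [S₀.acc - 8]
22. n11.hot = true  [terminal]
23. n10.depth = false  [A.off == A.acc]
24. n10.fin = "ky"  ["ky"]
25. n12.acc = -1  [S₀.wid - 11]
26. n12.wid = 1  [1]
27. n13.fin = true  [terminal]
28. n14.fin = true  [terminal]
29. n15.acc = false  [terminal]
30. n12.off = "uv"  ["uv"]
31. n12.live = "rr"  ["rr"]
32. n9.off = "mrr"  ["m" ++ S₁.live]
33. n9.live = "kyn"  [A.fin ++ "n"]
34. n0.off = "kynu"  [S₁.live ++ "u"]
35. n0.live = "mmrr"  ["m" ++ S₁.off]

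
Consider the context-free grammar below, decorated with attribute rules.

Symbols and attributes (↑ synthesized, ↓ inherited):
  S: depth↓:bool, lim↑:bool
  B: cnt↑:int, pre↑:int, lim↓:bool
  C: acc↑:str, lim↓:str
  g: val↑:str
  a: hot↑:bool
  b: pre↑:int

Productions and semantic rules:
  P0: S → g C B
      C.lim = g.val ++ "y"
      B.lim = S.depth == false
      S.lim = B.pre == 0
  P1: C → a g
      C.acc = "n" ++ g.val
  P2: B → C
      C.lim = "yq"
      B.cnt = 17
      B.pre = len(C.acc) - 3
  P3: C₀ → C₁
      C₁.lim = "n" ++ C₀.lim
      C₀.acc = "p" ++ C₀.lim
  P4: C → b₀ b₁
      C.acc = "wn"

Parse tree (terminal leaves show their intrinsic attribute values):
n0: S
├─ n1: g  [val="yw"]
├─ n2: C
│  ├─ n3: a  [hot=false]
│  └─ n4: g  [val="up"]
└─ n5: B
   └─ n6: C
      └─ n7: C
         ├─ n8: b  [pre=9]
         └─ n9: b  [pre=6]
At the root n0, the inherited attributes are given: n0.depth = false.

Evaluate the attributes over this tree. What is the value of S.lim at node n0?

true

1. n0.depth = false  [given at root]
2. n1.val = "yw"  [terminal]
3. n2.lim = "ywy"  [g.val ++ "y"]
4. n3.hot = false  [terminal]
5. n4.val = "up"  [terminal]
6. n2.acc = "nup"  ["n" ++ g.val]
7. n5.lim = true  [S.depth == false]
8. n6.lim = "yq"  ["yq"]
9. n7.lim = "nyq"  ["n" ++ C₀.lim]
10. n8.pre = 9  [terminal]
11. n9.pre = 6  [terminal]
12. n7.acc = "wn"  ["wn"]
13. n6.acc = "pyq"  ["p" ++ C₀.lim]
14. n5.cnt = 17  [17]
15. n5.pre = 0  [len(C.acc) - 3]
16. n0.lim = true  [B.pre == 0]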